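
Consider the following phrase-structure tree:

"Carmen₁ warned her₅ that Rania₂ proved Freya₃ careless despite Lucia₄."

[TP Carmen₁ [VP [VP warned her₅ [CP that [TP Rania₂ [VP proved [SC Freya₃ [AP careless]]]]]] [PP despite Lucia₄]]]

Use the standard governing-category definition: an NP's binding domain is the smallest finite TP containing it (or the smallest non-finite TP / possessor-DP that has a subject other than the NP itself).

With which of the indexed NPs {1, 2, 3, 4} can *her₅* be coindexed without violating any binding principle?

{4}

*her* is a pronoun, so Principle B applies: it must be free in its binding domain.
Binding domain of *her₅*: the matrix TP, whose subject is Carmen₁.
*Carmen₁* c-commands the pronoun within its binding domain → coindexation would violate Principle B.
*Rania₂*: the pronoun c-commands this R-expression → coindexation would violate Principle C on *Rania₂*.
*Freya₃*: the pronoun c-commands this R-expression → coindexation would violate Principle C on *Freya₃*.
*Lucia₄* and the pronoun do not c-command one another → neither Principle B nor Principle C is at stake; coindexation permitted.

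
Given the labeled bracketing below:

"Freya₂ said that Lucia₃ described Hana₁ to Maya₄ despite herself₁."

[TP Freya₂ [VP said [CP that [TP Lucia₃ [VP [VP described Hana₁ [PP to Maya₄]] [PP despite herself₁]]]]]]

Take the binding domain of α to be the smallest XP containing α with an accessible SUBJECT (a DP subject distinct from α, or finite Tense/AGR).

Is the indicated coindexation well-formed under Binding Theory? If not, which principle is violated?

Principle A

The two coindexed NPs are *Hana₁* and *herself₁*.
*herself₁* is an anaphor. Principle A requires it to be bound within its binding domain — the embedded TP, whose subject is Lucia₃.
Within that domain it is c-commanded by *Lucia₃*, which does not share its index.
*Hana₁* does not c-command the anaphor at all.
The anaphor is unbound in its domain → Principle A violation.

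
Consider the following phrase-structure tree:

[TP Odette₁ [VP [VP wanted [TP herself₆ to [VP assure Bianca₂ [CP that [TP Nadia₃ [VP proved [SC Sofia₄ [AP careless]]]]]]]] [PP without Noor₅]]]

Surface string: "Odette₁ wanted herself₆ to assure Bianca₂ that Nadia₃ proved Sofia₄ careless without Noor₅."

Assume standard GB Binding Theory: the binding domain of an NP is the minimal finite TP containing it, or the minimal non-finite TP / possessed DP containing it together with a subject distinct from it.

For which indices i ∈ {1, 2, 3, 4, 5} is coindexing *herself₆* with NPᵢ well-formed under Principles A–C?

*herself* is an anaphor, so Principle A applies: it must be bound in its binding domain.
Binding domain of *herself₆*: the matrix TP, whose subject is Odette₁.
*Odette₁* c-commands the anaphor within its binding domain → licit binder.
*Bianca₂* does not c-command the anaphor → cannot bind it.
*Nadia₃* does not c-command the anaphor → cannot bind it.
*Sofia₄* does not c-command the anaphor → cannot bind it.
*Noor₅* does not c-command the anaphor → cannot bind it.

{1}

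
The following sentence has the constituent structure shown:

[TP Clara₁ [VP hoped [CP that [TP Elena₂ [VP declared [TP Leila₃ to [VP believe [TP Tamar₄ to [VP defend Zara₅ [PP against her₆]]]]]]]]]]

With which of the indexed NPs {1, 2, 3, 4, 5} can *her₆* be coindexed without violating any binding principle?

*her* is a pronoun, so Principle B applies: it must be free in its binding domain.
Binding domain of *her₆*: the embedded TP, whose subject is Tamar₄.
*Clara₁* c-commands the pronoun but from outside its binding domain, and is not c-commanded by it → coindexation permitted.
*Elena₂* c-commands the pronoun but from outside its binding domain, and is not c-commanded by it → coindexation permitted.
*Leila₃* c-commands the pronoun but from outside its binding domain, and is not c-commanded by it → coindexation permitted.
*Tamar₄* c-commands the pronoun within its binding domain → coindexation would violate Principle B.
*Zara₅* c-commands the pronoun within its binding domain → coindexation would violate Principle B.

{1, 2, 3}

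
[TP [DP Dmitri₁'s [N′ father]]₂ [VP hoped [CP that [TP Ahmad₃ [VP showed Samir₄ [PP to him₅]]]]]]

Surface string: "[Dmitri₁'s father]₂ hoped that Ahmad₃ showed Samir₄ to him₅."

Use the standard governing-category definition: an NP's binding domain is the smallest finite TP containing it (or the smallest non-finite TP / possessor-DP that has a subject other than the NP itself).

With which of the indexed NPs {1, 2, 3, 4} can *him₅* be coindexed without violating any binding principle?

{1, 2}

*him* is a pronoun, so Principle B applies: it must be free in its binding domain.
Binding domain of *him₅*: the embedded TP, whose subject is Ahmad₃.
*Dmitri₁* and the pronoun do not c-command one another → neither Principle B nor Principle C is at stake; coindexation permitted.
*[Dmitri₁'s father]₂* c-commands the pronoun but from outside its binding domain, and is not c-commanded by it → coindexation permitted.
*Ahmad₃* c-commands the pronoun within its binding domain → coindexation would violate Principle B.
*Samir₄* c-commands the pronoun within its binding domain → coindexation would violate Principle B.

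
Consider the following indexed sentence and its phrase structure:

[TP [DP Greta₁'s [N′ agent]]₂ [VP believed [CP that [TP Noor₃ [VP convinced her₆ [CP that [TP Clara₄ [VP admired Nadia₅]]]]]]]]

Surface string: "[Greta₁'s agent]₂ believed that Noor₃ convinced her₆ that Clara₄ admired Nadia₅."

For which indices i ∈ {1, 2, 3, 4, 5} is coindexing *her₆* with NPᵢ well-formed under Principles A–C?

{1, 2}

*her* is a pronoun, so Principle B applies: it must be free in its binding domain.
Binding domain of *her₆*: the embedded TP, whose subject is Noor₃.
*Greta₁* and the pronoun do not c-command one another → neither Principle B nor Principle C is at stake; coindexation permitted.
*[Greta₁'s agent]₂* c-commands the pronoun but from outside its binding domain, and is not c-commanded by it → coindexation permitted.
*Noor₃* c-commands the pronoun within its binding domain → coindexation would violate Principle B.
*Clara₄*: the pronoun c-commands this R-expression → coindexation would violate Principle C on *Clara₄*.
*Nadia₅*: the pronoun c-commands this R-expression → coindexation would violate Principle C on *Nadia₅*.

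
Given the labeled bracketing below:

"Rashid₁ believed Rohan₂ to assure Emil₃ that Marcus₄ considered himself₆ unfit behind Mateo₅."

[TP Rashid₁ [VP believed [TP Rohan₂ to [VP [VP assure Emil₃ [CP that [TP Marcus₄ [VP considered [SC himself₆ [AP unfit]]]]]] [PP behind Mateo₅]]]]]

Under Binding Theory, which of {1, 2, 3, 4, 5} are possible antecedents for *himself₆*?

*himself* is an anaphor, so Principle A applies: it must be bound in its binding domain.
Binding domain of *himself₆*: the embedded TP, whose subject is Marcus₄.
*Rashid₁* c-commands the anaphor but is outside its binding domain → cannot satisfy Principle A.
*Rohan₂* c-commands the anaphor but is outside its binding domain → cannot satisfy Principle A.
*Emil₃* c-commands the anaphor but is outside its binding domain → cannot satisfy Principle A.
*Marcus₄* c-commands the anaphor within its binding domain → licit binder.
*Mateo₅* does not c-command the anaphor → cannot bind it.

{4}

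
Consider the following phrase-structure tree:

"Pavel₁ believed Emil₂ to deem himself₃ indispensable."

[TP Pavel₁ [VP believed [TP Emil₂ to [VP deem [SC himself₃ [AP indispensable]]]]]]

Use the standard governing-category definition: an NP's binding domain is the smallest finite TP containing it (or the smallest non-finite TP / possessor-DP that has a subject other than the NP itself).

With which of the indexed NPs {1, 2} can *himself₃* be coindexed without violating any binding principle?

*himself* is an anaphor, so Principle A applies: it must be bound in its binding domain.
Binding domain of *himself₃*: the embedded TP, whose subject is Emil₂.
*Pavel₁* c-commands the anaphor but is outside its binding domain → cannot satisfy Principle A.
*Emil₂* c-commands the anaphor within its binding domain → licit binder.

{2}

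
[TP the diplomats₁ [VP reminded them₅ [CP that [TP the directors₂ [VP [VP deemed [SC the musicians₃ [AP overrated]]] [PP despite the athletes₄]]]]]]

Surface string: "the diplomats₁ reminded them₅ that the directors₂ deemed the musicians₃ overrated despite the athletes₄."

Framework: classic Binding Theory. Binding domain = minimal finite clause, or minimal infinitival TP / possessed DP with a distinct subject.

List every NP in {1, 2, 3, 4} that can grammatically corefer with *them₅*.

none

*them* is a pronoun, so Principle B applies: it must be free in its binding domain.
Binding domain of *them₅*: the matrix TP, whose subject is the diplomats₁.
*the diplomats₁* c-commands the pronoun within its binding domain → coindexation would violate Principle B.
*the directors₂*: the pronoun c-commands this R-expression → coindexation would violate Principle C on *the directors₂*.
*the musicians₃*: the pronoun c-commands this R-expression → coindexation would violate Principle C on *the musicians₃*.
*the athletes₄*: the pronoun c-commands this R-expression → coindexation would violate Principle C on *the athletes₄*.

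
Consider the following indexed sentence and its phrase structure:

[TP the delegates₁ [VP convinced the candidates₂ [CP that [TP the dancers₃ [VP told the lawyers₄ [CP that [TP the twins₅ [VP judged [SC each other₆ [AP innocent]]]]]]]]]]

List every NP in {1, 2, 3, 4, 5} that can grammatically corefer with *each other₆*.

{5}

*each other* is an anaphor, so Principle A applies: it must be bound in its binding domain.
Binding domain of *each other₆*: the embedded TP, whose subject is the twins₅.
*the delegates₁* c-commands the anaphor but is outside its binding domain → cannot satisfy Principle A.
*the candidates₂* c-commands the anaphor but is outside its binding domain → cannot satisfy Principle A.
*the dancers₃* c-commands the anaphor but is outside its binding domain → cannot satisfy Principle A.
*the lawyers₄* c-commands the anaphor but is outside its binding domain → cannot satisfy Principle A.
*the twins₅* c-commands the anaphor within its binding domain → licit binder.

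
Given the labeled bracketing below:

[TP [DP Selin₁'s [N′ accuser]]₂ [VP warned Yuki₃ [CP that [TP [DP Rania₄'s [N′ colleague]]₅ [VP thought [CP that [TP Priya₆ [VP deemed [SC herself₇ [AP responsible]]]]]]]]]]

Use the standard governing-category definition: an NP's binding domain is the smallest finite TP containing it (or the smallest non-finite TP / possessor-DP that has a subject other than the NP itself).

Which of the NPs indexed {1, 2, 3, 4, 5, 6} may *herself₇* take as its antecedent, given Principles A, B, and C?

*herself* is an anaphor, so Principle A applies: it must be bound in its binding domain.
Binding domain of *herself₇*: the embedded TP, whose subject is Priya₆.
*Selin₁* does not c-command the anaphor → cannot bind it.
*[Selin₁'s accuser]₂* c-commands the anaphor but is outside its binding domain → cannot satisfy Principle A.
*Yuki₃* c-commands the anaphor but is outside its binding domain → cannot satisfy Principle A.
*Rania₄* does not c-command the anaphor → cannot bind it.
*[Rania₄'s colleague]₅* c-commands the anaphor but is outside its binding domain → cannot satisfy Principle A.
*Priya₆* c-commands the anaphor within its binding domain → licit binder.

{6}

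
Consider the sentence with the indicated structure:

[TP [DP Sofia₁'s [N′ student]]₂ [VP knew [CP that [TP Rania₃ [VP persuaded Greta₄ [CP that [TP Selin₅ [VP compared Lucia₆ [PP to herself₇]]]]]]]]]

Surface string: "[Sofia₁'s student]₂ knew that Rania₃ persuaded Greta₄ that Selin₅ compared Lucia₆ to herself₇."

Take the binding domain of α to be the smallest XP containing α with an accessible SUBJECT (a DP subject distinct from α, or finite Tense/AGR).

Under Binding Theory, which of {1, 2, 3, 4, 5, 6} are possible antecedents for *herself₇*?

{5, 6}

*herself* is an anaphor, so Principle A applies: it must be bound in its binding domain.
Binding domain of *herself₇*: the embedded TP, whose subject is Selin₅.
*Sofia₁* does not c-command the anaphor → cannot bind it.
*[Sofia₁'s student]₂* c-commands the anaphor but is outside its binding domain → cannot satisfy Principle A.
*Rania₃* c-commands the anaphor but is outside its binding domain → cannot satisfy Principle A.
*Greta₄* c-commands the anaphor but is outside its binding domain → cannot satisfy Principle A.
*Selin₅* c-commands the anaphor within its binding domain → licit binder.
*Lucia₆* c-commands the anaphor within its binding domain → licit binder.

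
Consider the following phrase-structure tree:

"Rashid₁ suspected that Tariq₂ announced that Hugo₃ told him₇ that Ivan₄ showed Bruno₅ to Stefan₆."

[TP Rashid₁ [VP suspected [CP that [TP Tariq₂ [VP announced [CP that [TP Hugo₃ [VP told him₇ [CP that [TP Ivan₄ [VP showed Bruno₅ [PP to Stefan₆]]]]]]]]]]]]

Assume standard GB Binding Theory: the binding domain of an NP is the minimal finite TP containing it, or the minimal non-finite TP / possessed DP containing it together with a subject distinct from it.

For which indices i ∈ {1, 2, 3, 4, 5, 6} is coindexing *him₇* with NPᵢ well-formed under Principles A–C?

{1, 2}

*him* is a pronoun, so Principle B applies: it must be free in its binding domain.
Binding domain of *him₇*: the embedded TP, whose subject is Hugo₃.
*Rashid₁* c-commands the pronoun but from outside its binding domain, and is not c-commanded by it → coindexation permitted.
*Tariq₂* c-commands the pronoun but from outside its binding domain, and is not c-commanded by it → coindexation permitted.
*Hugo₃* c-commands the pronoun within its binding domain → coindexation would violate Principle B.
*Ivan₄*: the pronoun c-commands this R-expression → coindexation would violate Principle C on *Ivan₄*.
*Bruno₅*: the pronoun c-commands this R-expression → coindexation would violate Principle C on *Bruno₅*.
*Stefan₆*: the pronoun c-commands this R-expression → coindexation would violate Principle C on *Stefan₆*.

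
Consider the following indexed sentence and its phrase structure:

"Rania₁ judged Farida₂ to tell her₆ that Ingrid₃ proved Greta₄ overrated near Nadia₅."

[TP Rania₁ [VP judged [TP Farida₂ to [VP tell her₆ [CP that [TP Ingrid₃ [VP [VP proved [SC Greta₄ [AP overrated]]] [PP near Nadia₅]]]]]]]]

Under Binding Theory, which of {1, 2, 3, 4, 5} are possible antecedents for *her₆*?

*her* is a pronoun, so Principle B applies: it must be free in its binding domain.
Binding domain of *her₆*: the embedded TP, whose subject is Farida₂.
*Rania₁* c-commands the pronoun but from outside its binding domain, and is not c-commanded by it → coindexation permitted.
*Farida₂* c-commands the pronoun within its binding domain → coindexation would violate Principle B.
*Ingrid₃*: the pronoun c-commands this R-expression → coindexation would violate Principle C on *Ingrid₃*.
*Greta₄*: the pronoun c-commands this R-expression → coindexation would violate Principle C on *Greta₄*.
*Nadia₅*: the pronoun c-commands this R-expression → coindexation would violate Principle C on *Nadia₅*.

{1}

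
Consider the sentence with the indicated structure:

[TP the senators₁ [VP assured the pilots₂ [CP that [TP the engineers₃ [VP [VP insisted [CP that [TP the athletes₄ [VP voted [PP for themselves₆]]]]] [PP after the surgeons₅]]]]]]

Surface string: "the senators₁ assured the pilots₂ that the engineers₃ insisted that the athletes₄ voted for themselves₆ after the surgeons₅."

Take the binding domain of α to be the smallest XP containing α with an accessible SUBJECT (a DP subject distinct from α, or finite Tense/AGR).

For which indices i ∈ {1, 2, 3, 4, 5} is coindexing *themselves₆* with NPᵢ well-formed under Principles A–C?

*themselves* is an anaphor, so Principle A applies: it must be bound in its binding domain.
Binding domain of *themselves₆*: the embedded TP, whose subject is the athletes₄.
*the senators₁* c-commands the anaphor but is outside its binding domain → cannot satisfy Principle A.
*the pilots₂* c-commands the anaphor but is outside its binding domain → cannot satisfy Principle A.
*the engineers₃* c-commands the anaphor but is outside its binding domain → cannot satisfy Principle A.
*the athletes₄* c-commands the anaphor within its binding domain → licit binder.
*the surgeons₅* does not c-command the anaphor → cannot bind it.

{4}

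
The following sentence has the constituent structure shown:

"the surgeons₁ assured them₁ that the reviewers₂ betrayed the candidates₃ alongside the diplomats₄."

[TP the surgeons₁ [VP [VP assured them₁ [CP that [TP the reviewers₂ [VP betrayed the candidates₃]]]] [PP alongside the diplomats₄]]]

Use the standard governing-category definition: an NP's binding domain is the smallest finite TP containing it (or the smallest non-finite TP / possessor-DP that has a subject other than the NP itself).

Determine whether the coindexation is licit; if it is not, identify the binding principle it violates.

Principle B

The two coindexed NPs are *the surgeons₁* and *them₁*.
*them₁* is a pronoun. Its binding domain is the matrix TP, whose subject is the surgeons₁.
*the surgeons₁* c-commands it within that domain and carries the same index.
The pronoun is locally bound → Principle B violation.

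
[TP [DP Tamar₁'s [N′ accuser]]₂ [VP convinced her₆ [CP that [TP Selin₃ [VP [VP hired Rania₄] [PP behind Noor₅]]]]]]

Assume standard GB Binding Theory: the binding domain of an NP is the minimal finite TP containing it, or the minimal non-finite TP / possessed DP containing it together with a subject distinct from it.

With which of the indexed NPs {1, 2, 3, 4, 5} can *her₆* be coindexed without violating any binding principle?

*her* is a pronoun, so Principle B applies: it must be free in its binding domain.
Binding domain of *her₆*: the matrix TP, whose subject is [Tamar₁'s accuser]₂.
*Tamar₁* and the pronoun do not c-command one another → neither Principle B nor Principle C is at stake; coindexation permitted.
*[Tamar₁'s accuser]₂* c-commands the pronoun within its binding domain → coindexation would violate Principle B.
*Selin₃*: the pronoun c-commands this R-expression → coindexation would violate Principle C on *Selin₃*.
*Rania₄*: the pronoun c-commands this R-expression → coindexation would violate Principle C on *Rania₄*.
*Noor₅*: the pronoun c-commands this R-expression → coindexation would violate Principle C on *Noor₅*.

{1}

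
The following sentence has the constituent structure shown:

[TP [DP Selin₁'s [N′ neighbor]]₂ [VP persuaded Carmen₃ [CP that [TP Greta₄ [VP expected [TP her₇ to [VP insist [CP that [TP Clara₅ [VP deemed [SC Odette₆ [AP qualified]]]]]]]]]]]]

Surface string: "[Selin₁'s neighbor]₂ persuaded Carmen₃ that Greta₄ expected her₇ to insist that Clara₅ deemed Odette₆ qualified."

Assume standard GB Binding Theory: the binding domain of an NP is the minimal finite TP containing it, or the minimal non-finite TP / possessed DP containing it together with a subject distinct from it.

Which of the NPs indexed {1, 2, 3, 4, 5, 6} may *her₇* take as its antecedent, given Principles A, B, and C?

*her* is a pronoun, so Principle B applies: it must be free in its binding domain.
Binding domain of *her₇*: the embedded TP, whose subject is Greta₄.
*Selin₁* and the pronoun do not c-command one another → neither Principle B nor Principle C is at stake; coindexation permitted.
*[Selin₁'s neighbor]₂* c-commands the pronoun but from outside its binding domain, and is not c-commanded by it → coindexation permitted.
*Carmen₃* c-commands the pronoun but from outside its binding domain, and is not c-commanded by it → coindexation permitted.
*Greta₄* c-commands the pronoun within its binding domain → coindexation would violate Principle B.
*Clara₅*: the pronoun c-commands this R-expression → coindexation would violate Principle C on *Clara₅*.
*Odette₆*: the pronoun c-commands this R-expression → coindexation would violate Principle C on *Odette₆*.

{1, 2, 3}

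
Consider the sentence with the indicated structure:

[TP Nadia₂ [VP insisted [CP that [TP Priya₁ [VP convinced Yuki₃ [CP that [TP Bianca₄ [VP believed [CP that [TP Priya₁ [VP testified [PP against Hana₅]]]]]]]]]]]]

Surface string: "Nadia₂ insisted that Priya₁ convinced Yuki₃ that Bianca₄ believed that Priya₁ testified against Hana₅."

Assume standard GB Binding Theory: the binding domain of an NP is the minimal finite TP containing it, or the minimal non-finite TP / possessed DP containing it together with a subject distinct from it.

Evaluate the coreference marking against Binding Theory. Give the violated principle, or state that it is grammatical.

Principle C

The two coindexed NPs are *Priya₁* (the lower occurrence) and *Priya₁* (the higher occurrence).
*Priya₁* (the lower occurrence) is an R-expression. Principle C requires it to be free everywhere.
*Priya₁* (the higher occurrence) c-commands it and carries the same index.
The R-expression is bound → Principle C violation.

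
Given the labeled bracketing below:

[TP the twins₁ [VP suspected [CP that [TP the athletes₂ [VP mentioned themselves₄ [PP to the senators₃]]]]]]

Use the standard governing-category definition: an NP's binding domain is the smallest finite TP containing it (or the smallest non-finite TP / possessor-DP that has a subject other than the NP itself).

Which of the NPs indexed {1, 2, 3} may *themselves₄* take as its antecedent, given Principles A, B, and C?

*themselves* is an anaphor, so Principle A applies: it must be bound in its binding domain.
Binding domain of *themselves₄*: the embedded TP, whose subject is the athletes₂.
*the twins₁* c-commands the anaphor but is outside its binding domain → cannot satisfy Principle A.
*the athletes₂* c-commands the anaphor within its binding domain → licit binder.
*the senators₃* does not c-command the anaphor → cannot bind it.

{2}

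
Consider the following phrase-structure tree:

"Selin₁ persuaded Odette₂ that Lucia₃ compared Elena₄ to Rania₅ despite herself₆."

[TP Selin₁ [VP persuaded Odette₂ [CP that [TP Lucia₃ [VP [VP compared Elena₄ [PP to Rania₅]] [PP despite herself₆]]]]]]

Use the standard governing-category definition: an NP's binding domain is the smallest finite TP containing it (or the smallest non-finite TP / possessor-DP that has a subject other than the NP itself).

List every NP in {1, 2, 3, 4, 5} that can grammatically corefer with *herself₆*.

*herself* is an anaphor, so Principle A applies: it must be bound in its binding domain.
Binding domain of *herself₆*: the embedded TP, whose subject is Lucia₃.
*Selin₁* c-commands the anaphor but is outside its binding domain → cannot satisfy Principle A.
*Odette₂* c-commands the anaphor but is outside its binding domain → cannot satisfy Principle A.
*Lucia₃* c-commands the anaphor within its binding domain → licit binder.
*Elena₄* does not c-command the anaphor → cannot bind it.
*Rania₅* does not c-command the anaphor → cannot bind it.

{3}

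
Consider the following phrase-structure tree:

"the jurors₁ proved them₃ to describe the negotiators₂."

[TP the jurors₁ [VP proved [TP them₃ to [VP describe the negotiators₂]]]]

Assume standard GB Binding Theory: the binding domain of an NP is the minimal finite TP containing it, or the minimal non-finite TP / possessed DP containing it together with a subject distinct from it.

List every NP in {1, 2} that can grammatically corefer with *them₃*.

none

*them* is a pronoun, so Principle B applies: it must be free in its binding domain.
Binding domain of *them₃*: the matrix TP, whose subject is the jurors₁.
*the jurors₁* c-commands the pronoun within its binding domain → coindexation would violate Principle B.
*the negotiators₂*: the pronoun c-commands this R-expression → coindexation would violate Principle C on *the negotiators₂*.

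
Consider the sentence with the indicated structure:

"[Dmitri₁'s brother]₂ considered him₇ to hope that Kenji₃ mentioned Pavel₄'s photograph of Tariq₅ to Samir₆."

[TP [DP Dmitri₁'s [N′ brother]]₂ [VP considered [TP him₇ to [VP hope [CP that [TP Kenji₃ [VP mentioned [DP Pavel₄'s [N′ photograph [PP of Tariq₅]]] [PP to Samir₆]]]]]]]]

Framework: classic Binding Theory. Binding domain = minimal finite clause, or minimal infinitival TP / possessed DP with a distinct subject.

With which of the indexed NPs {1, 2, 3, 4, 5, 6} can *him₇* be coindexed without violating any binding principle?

{1}

*him* is a pronoun, so Principle B applies: it must be free in its binding domain.
Binding domain of *him₇*: the matrix TP, whose subject is [Dmitri₁'s brother]₂.
*Dmitri₁* and the pronoun do not c-command one another → neither Principle B nor Principle C is at stake; coindexation permitted.
*[Dmitri₁'s brother]₂* c-commands the pronoun within its binding domain → coindexation would violate Principle B.
*Kenji₃*: the pronoun c-commands this R-expression → coindexation would violate Principle C on *Kenji₃*.
*Pavel₄*: the pronoun c-commands this R-expression → coindexation would violate Principle C on *Pavel₄*.
*Tariq₅*: the pronoun c-commands this R-expression → coindexation would violate Principle C on *Tariq₅*.
*Samir₆*: the pronoun c-commands this R-expression → coindexation would violate Principle C on *Samir₆*.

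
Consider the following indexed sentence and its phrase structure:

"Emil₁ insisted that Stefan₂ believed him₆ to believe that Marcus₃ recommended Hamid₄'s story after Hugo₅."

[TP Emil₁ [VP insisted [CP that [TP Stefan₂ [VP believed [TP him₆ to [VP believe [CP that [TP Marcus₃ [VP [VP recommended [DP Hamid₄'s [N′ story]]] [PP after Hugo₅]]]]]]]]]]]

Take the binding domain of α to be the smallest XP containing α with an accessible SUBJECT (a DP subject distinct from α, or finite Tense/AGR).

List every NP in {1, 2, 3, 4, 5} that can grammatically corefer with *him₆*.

{1}

*him* is a pronoun, so Principle B applies: it must be free in its binding domain.
Binding domain of *him₆*: the embedded TP, whose subject is Stefan₂.
*Emil₁* c-commands the pronoun but from outside its binding domain, and is not c-commanded by it → coindexation permitted.
*Stefan₂* c-commands the pronoun within its binding domain → coindexation would violate Principle B.
*Marcus₃*: the pronoun c-commands this R-expression → coindexation would violate Principle C on *Marcus₃*.
*Hamid₄*: the pronoun c-commands this R-expression → coindexation would violate Principle C on *Hamid₄*.
*Hugo₅*: the pronoun c-commands this R-expression → coindexation would violate Principle C on *Hugo₅*.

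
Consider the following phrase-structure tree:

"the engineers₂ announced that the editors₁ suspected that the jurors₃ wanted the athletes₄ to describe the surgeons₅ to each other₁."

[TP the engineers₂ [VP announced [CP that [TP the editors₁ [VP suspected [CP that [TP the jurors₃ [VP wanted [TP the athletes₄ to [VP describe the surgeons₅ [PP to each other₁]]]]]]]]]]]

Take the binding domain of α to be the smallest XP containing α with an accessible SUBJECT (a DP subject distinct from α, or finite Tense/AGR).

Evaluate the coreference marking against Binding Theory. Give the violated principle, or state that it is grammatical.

Principle A

The two coindexed NPs are *the editors₁* and *each other₁*.
*each other₁* is an anaphor. Principle A requires it to be bound within its binding domain — the embedded TP, whose subject is the athletes₄.
Within that domain it is c-commanded by *the athletes₄*, *the surgeons₅*, none of which share its index.
*the editors₁* does c-command the anaphor, but from outside its binding domain.
The anaphor is unbound in its domain → Principle A violation.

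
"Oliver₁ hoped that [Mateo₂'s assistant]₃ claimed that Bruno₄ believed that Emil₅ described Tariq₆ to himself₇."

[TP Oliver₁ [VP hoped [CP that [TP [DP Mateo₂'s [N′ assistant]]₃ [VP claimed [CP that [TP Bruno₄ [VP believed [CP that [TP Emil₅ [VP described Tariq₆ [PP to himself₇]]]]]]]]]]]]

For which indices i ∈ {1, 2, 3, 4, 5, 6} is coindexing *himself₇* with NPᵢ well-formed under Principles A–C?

*himself* is an anaphor, so Principle A applies: it must be bound in its binding domain.
Binding domain of *himself₇*: the embedded TP, whose subject is Emil₅.
*Oliver₁* c-commands the anaphor but is outside its binding domain → cannot satisfy Principle A.
*Mateo₂* does not c-command the anaphor → cannot bind it.
*[Mateo₂'s assistant]₃* c-commands the anaphor but is outside its binding domain → cannot satisfy Principle A.
*Bruno₄* c-commands the anaphor but is outside its binding domain → cannot satisfy Principle A.
*Emil₅* c-commands the anaphor within its binding domain → licit binder.
*Tariq₆* c-commands the anaphor within its binding domain → licit binder.

{5, 6}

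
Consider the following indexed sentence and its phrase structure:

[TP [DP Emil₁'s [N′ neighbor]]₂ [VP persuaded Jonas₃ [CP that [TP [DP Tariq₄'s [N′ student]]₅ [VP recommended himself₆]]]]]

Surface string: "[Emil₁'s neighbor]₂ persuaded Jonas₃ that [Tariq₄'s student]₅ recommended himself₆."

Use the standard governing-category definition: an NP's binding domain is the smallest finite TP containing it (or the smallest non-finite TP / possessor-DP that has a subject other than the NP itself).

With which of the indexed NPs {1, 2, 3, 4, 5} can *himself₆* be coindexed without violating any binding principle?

{5}

*himself* is an anaphor, so Principle A applies: it must be bound in its binding domain.
Binding domain of *himself₆*: the embedded TP, whose subject is [Tariq₄'s student]₅.
*Emil₁* does not c-command the anaphor → cannot bind it.
*[Emil₁'s neighbor]₂* c-commands the anaphor but is outside its binding domain → cannot satisfy Principle A.
*Jonas₃* c-commands the anaphor but is outside its binding domain → cannot satisfy Principle A.
*Tariq₄* does not c-command the anaphor → cannot bind it.
*[Tariq₄'s student]₅* c-commands the anaphor within its binding domain → licit binder.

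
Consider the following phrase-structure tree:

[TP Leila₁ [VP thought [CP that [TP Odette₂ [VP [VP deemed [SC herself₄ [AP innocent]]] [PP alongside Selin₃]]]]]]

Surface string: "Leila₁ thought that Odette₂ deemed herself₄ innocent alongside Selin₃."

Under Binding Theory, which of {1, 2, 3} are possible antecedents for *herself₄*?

{2}

*herself* is an anaphor, so Principle A applies: it must be bound in its binding domain.
Binding domain of *herself₄*: the embedded TP, whose subject is Odette₂.
*Leila₁* c-commands the anaphor but is outside its binding domain → cannot satisfy Principle A.
*Odette₂* c-commands the anaphor within its binding domain → licit binder.
*Selin₃* does not c-command the anaphor → cannot bind it.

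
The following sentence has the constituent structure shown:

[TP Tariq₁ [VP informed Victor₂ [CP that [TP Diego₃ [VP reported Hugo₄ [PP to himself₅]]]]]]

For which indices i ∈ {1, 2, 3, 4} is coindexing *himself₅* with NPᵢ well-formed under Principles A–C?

{3, 4}

*himself* is an anaphor, so Principle A applies: it must be bound in its binding domain.
Binding domain of *himself₅*: the embedded TP, whose subject is Diego₃.
*Tariq₁* c-commands the anaphor but is outside its binding domain → cannot satisfy Principle A.
*Victor₂* c-commands the anaphor but is outside its binding domain → cannot satisfy Principle A.
*Diego₃* c-commands the anaphor within its binding domain → licit binder.
*Hugo₄* c-commands the anaphor within its binding domain → licit binder.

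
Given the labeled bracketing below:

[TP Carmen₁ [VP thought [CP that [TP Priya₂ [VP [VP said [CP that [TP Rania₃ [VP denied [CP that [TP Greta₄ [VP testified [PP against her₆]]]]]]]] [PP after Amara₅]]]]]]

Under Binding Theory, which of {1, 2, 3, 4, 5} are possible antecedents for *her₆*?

{1, 2, 3, 5}

*her* is a pronoun, so Principle B applies: it must be free in its binding domain.
Binding domain of *her₆*: the embedded TP, whose subject is Greta₄.
*Carmen₁* c-commands the pronoun but from outside its binding domain, and is not c-commanded by it → coindexation permitted.
*Priya₂* c-commands the pronoun but from outside its binding domain, and is not c-commanded by it → coindexation permitted.
*Rania₃* c-commands the pronoun but from outside its binding domain, and is not c-commanded by it → coindexation permitted.
*Greta₄* c-commands the pronoun within its binding domain → coindexation would violate Principle B.
*Amara₅* and the pronoun do not c-command one another → neither Principle B nor Principle C is at stake; coindexation permitted.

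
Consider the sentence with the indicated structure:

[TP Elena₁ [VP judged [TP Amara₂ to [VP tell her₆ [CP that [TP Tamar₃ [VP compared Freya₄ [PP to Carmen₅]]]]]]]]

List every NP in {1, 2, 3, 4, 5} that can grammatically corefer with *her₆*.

*her* is a pronoun, so Principle B applies: it must be free in its binding domain.
Binding domain of *her₆*: the embedded TP, whose subject is Amara₂.
*Elena₁* c-commands the pronoun but from outside its binding domain, and is not c-commanded by it → coindexation permitted.
*Amara₂* c-commands the pronoun within its binding domain → coindexation would violate Principle B.
*Tamar₃*: the pronoun c-commands this R-expression → coindexation would violate Principle C on *Tamar₃*.
*Freya₄*: the pronoun c-commands this R-expression → coindexation would violate Principle C on *Freya₄*.
*Carmen₅*: the pronoun c-commands this R-expression → coindexation would violate Principle C on *Carmen₅*.

{1}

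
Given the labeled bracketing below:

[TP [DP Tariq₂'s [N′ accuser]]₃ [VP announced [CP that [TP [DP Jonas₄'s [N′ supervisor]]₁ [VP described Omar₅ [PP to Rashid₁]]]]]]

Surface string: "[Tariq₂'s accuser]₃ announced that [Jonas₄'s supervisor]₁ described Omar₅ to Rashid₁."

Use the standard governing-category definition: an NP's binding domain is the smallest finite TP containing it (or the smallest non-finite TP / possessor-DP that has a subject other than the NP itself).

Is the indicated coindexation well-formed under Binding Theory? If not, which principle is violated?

The two coindexed NPs are *[Jonas₄'s supervisor]₁* and *Rashid₁*.
*Rashid₁* is an R-expression. Principle C requires it to be free everywhere.
*[Jonas₄'s supervisor]₁* c-commands it and carries the same index.
The R-expression is bound → Principle C violation.

Principle C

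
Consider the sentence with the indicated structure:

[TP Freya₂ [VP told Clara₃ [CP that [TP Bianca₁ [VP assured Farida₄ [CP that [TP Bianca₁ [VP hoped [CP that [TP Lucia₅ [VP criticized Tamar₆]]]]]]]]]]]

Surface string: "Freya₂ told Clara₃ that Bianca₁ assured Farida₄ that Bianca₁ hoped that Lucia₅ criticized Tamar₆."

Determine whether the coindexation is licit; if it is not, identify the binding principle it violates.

Principle C

The two coindexed NPs are *Bianca₁* (the lower occurrence) and *Bianca₁* (the higher occurrence).
*Bianca₁* (the lower occurrence) is an R-expression. Principle C requires it to be free everywhere.
*Bianca₁* (the higher occurrence) c-commands it and carries the same index.
The R-expression is bound → Principle C violation.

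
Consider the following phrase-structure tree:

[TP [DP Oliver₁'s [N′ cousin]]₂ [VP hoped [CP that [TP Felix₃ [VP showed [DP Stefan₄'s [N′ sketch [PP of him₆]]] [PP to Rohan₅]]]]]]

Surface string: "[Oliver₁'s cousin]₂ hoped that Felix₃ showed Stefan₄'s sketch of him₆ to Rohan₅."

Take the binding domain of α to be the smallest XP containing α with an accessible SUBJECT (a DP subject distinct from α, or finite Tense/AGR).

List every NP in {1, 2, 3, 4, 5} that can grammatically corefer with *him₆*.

{1, 2, 3, 5}

*him* is a pronoun, so Principle B applies: it must be free in its binding domain.
Binding domain of *him₆*: the possessed DP, whose subject is Stefan₄.
*Oliver₁* and the pronoun do not c-command one another → neither Principle B nor Principle C is at stake; coindexation permitted.
*[Oliver₁'s cousin]₂* c-commands the pronoun but from outside its binding domain, and is not c-commanded by it → coindexation permitted.
*Felix₃* c-commands the pronoun but from outside its binding domain, and is not c-commanded by it → coindexation permitted.
*Stefan₄* c-commands the pronoun within its binding domain → coindexation would violate Principle B.
*Rohan₅* and the pronoun do not c-command one another → neither Principle B nor Principle C is at stake; coindexation permitted.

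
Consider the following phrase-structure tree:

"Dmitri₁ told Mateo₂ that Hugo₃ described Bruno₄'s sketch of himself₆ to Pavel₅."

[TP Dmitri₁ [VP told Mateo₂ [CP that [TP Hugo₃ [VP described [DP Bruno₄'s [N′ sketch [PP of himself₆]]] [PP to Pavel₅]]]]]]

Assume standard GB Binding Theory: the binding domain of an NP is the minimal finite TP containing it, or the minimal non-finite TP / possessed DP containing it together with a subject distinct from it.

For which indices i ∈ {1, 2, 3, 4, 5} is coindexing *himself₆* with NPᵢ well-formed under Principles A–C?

*himself* is an anaphor, so Principle A applies: it must be bound in its binding domain.
Binding domain of *himself₆*: the possessed DP, whose subject is Bruno₄.
*Dmitri₁* c-commands the anaphor but is outside its binding domain → cannot satisfy Principle A.
*Mateo₂* c-commands the anaphor but is outside its binding domain → cannot satisfy Principle A.
*Hugo₃* c-commands the anaphor but is outside its binding domain → cannot satisfy Principle A.
*Bruno₄* c-commands the anaphor within its binding domain → licit binder.
*Pavel₅* does not c-command the anaphor → cannot bind it.

{4}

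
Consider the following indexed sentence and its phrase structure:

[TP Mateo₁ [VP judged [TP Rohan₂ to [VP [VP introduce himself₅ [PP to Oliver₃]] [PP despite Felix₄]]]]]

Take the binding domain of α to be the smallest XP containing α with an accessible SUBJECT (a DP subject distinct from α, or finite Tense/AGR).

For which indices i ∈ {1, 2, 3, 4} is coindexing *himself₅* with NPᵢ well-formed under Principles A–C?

{2}

*himself* is an anaphor, so Principle A applies: it must be bound in its binding domain.
Binding domain of *himself₅*: the embedded TP, whose subject is Rohan₂.
*Mateo₁* c-commands the anaphor but is outside its binding domain → cannot satisfy Principle A.
*Rohan₂* c-commands the anaphor within its binding domain → licit binder.
*Oliver₃* does not c-command the anaphor → cannot bind it.
*Felix₄* does not c-command the anaphor → cannot bind it.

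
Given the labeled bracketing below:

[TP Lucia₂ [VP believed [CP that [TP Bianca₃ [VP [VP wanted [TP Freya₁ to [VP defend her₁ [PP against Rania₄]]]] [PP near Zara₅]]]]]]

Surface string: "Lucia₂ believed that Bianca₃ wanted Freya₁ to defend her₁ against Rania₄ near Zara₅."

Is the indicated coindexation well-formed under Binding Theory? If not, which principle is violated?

Principle B

The two coindexed NPs are *Freya₁* and *her₁*.
*her₁* is a pronoun. Its binding domain is the embedded TP, whose subject is Freya₁.
*Freya₁* c-commands it within that domain and carries the same index.
The pronoun is locally bound → Principle B violation.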